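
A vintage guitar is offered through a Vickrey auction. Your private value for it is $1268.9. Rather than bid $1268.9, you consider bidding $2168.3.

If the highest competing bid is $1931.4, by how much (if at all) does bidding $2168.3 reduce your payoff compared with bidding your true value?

Bidding your value $1268.9: you lose (since $1268.9 < $1931.4). Payoff $0.
Bidding $2168.3: you win and pay $1931.4. Payoff $1268.9 − $1931.4 = −$662.5.
The competing bid $1931.4 lies between your value and your inflated bid, so overbidding wins an item priced above your value.
Loss from deviating = $0 − (−$662.5) = $662.5.

$662.5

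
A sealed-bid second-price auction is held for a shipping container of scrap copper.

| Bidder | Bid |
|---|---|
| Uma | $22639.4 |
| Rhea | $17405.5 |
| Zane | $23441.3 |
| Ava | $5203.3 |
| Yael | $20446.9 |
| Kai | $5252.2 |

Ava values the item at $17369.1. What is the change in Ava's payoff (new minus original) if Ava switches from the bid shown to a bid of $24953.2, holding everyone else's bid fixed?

−$6072.2

The highest bid among the other bidders is $23441.3; Ava's bid doesn't change that.
Original bid $5203.3: Ava is not highest (top rival bid is $23441.3); payoff $0.
Alternative bid $24953.2: Ava is highest, pays the top rival bid $23441.3; payoff $17369.1 − $23441.3 = −$6072.2.
Change in payoff = −$6072.2 − ($0) = −$6072.2.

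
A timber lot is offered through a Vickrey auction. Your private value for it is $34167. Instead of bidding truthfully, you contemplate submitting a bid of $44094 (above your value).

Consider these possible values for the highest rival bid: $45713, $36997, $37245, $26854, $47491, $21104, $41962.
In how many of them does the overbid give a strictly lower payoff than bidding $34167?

The deviation hurts exactly when the highest competing bid lies strictly between $34167 and $44094 — overbidding then wins at a price above your value.
$45713: above both → same outcome either way.
$36997: inside the interval → strictly worse (loss $2830).
$37245: inside the interval → strictly worse (loss $3078).
$26854: below both → same outcome either way.
$47491: above both → same outcome either way.
$21104: below both → same outcome either way.
$41962: inside the interval → strictly worse (loss $7795).
Count: 3.

3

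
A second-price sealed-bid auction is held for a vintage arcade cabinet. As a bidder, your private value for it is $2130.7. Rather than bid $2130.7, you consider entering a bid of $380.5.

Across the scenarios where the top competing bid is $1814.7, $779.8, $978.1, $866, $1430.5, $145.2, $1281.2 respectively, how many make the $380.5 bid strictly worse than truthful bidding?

6

The deviation hurts exactly when the highest competing bid lies strictly between $380.5 and $2130.7 — underbidding then forfeits a profitable win.
$1814.7: inside the interval → strictly worse (loss $316).
$779.8: inside the interval → strictly worse (loss $1350.9).
$978.1: inside the interval → strictly worse (loss $1152.6).
$866: inside the interval → strictly worse (loss $1264.7).
$1430.5: inside the interval → strictly worse (loss $700.2).
$145.2: below both → same outcome either way.
$1281.2: inside the interval → strictly worse (loss $849.5).
Count: 6.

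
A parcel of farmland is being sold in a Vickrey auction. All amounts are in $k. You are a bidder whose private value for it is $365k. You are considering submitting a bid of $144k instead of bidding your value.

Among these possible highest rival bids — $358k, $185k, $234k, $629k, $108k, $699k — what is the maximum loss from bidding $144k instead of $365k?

$180k

$358k: truthful gives $7k, deviation gives $0k → loss $7k.
$185k: truthful gives $180k, deviation gives $0k → loss $180k.
$234k: truthful gives $131k, deviation gives $0k → loss $131k.
$629k: same outcome either way → loss $0k.
$108k: same outcome either way → loss $0k.
$699k: same outcome either way → loss $0k.
Maximum loss: $180k.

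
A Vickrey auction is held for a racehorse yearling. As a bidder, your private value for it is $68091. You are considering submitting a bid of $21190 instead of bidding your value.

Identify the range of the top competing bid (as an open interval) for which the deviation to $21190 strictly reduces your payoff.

($21190, $68091)

If the competing bid is below $21190, both bids win at the same price — no difference.
If it is above $68091, both bids lose — no difference.
If it lies strictly between $21190 and $68091, bidding your value wins at a price below your value (positive payoff) while bidding $21190 loses (payoff 0).
So the deviation strictly hurts on the open interval ($21190, $68091).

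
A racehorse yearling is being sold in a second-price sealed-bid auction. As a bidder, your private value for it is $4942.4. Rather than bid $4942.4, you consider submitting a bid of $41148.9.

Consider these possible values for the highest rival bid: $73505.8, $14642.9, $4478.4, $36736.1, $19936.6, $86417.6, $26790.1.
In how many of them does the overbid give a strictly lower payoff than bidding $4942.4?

The deviation hurts exactly when the highest competing bid lies strictly between $4942.4 and $41148.9 — overbidding then wins at a price above your value.
$73505.8: above both → same outcome either way.
$14642.9: inside the interval → strictly worse (loss $9700.5).
$4478.4: below both → same outcome either way.
$36736.1: inside the interval → strictly worse (loss $31793.7).
$19936.6: inside the interval → strictly worse (loss $14994.2).
$86417.6: above both → same outcome either way.
$26790.1: inside the interval → strictly worse (loss $21847.7).
Count: 4.

4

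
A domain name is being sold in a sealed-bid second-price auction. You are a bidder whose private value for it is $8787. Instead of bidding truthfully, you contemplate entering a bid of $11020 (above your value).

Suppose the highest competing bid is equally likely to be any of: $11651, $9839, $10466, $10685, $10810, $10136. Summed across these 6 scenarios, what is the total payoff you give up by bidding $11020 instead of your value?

The deviation costs you only when the competing bid falls strictly between $8787 and $11020; elsewhere both bids give the same outcome.
$11651: outcomes coincide → loss $0.
$9839: truthful payoff $0, deviation payoff −$1052 → loss $1052.
$10466: truthful payoff $0, deviation payoff −$1679 → loss $1679.
$10685: truthful payoff $0, deviation payoff −$1898 → loss $1898.
$10810: truthful payoff $0, deviation payoff −$2023 → loss $2023.
$10136: truthful payoff $0, deviation payoff −$1349 → loss $1349.
Total loss = $1052 + $1679 + $1898 + $2023 + $1349 = $8001.

$8001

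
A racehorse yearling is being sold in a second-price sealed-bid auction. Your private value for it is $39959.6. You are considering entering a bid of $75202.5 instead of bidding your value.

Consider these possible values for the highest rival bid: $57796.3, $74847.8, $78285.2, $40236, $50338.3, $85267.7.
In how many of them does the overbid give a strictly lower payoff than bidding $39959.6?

The deviation hurts exactly when the highest competing bid lies strictly between $39959.6 and $75202.5 — overbidding then wins at a price above your value.
$57796.3: inside the interval → strictly worse (loss $17836.7).
$74847.8: inside the interval → strictly worse (loss $34888.2).
$78285.2: above both → same outcome either way.
$40236: inside the interval → strictly worse (loss $276.4).
$50338.3: inside the interval → strictly worse (loss $10378.7).
$85267.7: above both → same outcome either way.
Count: 4.

4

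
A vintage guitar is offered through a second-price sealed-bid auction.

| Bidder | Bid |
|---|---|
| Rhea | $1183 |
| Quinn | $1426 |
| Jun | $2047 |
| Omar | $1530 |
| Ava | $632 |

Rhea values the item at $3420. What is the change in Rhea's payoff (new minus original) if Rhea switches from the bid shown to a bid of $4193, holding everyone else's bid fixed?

$1373

The highest bid among the other bidders is $2047; Rhea's bid doesn't change that.
Original bid $1183: Rhea is not highest (top rival bid is $2047); payoff $0.
Alternative bid $4193: Rhea is highest, pays the top rival bid $2047; payoff $3420 − $2047 = $1373.
Change in payoff = $1373 − ($0) = $1373.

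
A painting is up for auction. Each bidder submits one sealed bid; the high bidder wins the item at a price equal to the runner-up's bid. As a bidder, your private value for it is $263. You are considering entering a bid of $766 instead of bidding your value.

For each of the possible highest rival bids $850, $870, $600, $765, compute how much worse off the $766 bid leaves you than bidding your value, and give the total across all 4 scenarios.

The deviation costs you only when the competing bid falls strictly between $263 and $766; elsewhere both bids give the same outcome.
$850: outcomes coincide → loss $0.
$870: outcomes coincide → loss $0.
$600: truthful payoff $0, deviation payoff −$337 → loss $337.
$765: truthful payoff $0, deviation payoff −$502 → loss $502.
Total loss = $337 + $502 = $839.

$839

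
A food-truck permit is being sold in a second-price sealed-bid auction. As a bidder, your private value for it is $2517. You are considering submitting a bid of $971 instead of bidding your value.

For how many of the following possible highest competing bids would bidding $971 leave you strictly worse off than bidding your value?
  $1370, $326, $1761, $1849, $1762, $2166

The deviation hurts exactly when the highest competing bid lies strictly between $971 and $2517 — underbidding then forfeits a profitable win.
$1370: inside the interval → strictly worse (loss $1147).
$326: below both → same outcome either way.
$1761: inside the interval → strictly worse (loss $756).
$1849: inside the interval → strictly worse (loss $668).
$1762: inside the interval → strictly worse (loss $755).
$2166: inside the interval → strictly worse (loss $351).
Count: 5.

5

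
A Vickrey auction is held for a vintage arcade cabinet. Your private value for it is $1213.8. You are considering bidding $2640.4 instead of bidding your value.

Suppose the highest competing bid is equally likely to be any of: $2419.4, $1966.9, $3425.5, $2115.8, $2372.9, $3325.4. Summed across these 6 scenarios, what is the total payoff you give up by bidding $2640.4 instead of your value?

The deviation costs you only when the competing bid falls strictly between $1213.8 and $2640.4; elsewhere both bids give the same outcome.
$2419.4: truthful payoff $0, deviation payoff −$1205.6 → loss $1205.6.
$1966.9: truthful payoff $0, deviation payoff −$753.1 → loss $753.1.
$3425.5: outcomes coincide → loss $0.
$2115.8: truthful payoff $0, deviation payoff −$902 → loss $902.
$2372.9: truthful payoff $0, deviation payoff −$1159.1 → loss $1159.1.
$3325.4: outcomes coincide → loss $0.
Total loss = $1205.6 + $753.1 + $902 + $1159.1 = $4019.8.

$4019.8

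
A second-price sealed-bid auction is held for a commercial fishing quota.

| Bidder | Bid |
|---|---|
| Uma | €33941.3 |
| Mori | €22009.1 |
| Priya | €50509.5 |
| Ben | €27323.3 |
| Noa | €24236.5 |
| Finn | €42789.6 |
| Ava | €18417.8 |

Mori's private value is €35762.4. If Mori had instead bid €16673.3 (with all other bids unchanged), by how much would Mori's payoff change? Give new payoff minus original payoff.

The highest bid among the other bidders is €50509.5; Mori's bid doesn't change that.
Original bid €22009.1: Mori is not highest (top rival bid is €50509.5); payoff €0.
Alternative bid €16673.3: Mori is not highest (top rival bid is €50509.5); payoff €0.
Change in payoff = €0 − (€0) = €0.

€0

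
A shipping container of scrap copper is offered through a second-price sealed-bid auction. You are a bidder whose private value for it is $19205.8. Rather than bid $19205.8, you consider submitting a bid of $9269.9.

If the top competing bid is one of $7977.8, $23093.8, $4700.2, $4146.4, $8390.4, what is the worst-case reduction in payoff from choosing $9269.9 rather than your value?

$7977.8: same outcome either way → loss $0.
$23093.8: same outcome either way → loss $0.
$4700.2: same outcome either way → loss $0.
$4146.4: same outcome either way → loss $0.
$8390.4: same outcome either way → loss $0.
Maximum loss: $0.

$0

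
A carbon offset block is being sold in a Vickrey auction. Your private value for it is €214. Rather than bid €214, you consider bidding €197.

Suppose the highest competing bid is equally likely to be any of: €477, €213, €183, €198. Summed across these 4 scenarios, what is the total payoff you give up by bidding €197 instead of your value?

The deviation costs you only when the competing bid falls strictly between €197 and €214; elsewhere both bids give the same outcome.
€477: outcomes coincide → loss €0.
€213: truthful payoff €1, deviation payoff €0 → loss €1.
€183: outcomes coincide → loss €0.
€198: truthful payoff €16, deviation payoff €0 → loss €16.
Total loss = €1 + €16 = €17.

€17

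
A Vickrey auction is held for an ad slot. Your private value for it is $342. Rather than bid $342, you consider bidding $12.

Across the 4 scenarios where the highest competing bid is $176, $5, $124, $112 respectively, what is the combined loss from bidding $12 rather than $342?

$614

The deviation costs you only when the competing bid falls strictly between $12 and $342; elsewhere both bids give the same outcome.
$176: truthful payoff $166, deviation payoff $0 → loss $166.
$5: outcomes coincide → loss $0.
$124: truthful payoff $218, deviation payoff $0 → loss $218.
$112: truthful payoff $230, deviation payoff $0 → loss $230.
Total loss = $166 + $218 + $230 = $614.
In a second-price auction your bid sets only whether you win, not what you pay, so bidding your true value is weakly dominant.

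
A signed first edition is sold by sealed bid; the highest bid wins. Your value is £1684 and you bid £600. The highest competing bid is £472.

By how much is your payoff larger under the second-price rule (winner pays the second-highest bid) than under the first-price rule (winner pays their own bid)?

£128

You have the highest bid, so you win under either rule.
Second-price: pay £472 → payoff £1212.
First-price: pay your own bid £600 → payoff £1084.
Difference = £1212 − (£1084) = £128.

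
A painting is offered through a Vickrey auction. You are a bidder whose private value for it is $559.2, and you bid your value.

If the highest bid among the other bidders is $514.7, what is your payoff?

Your bid $559.2 exceeds the highest competing bid $514.7, so you win.
In a second-price auction the winner pays the second-highest bid, $514.7.
Payoff = value − price = $559.2 − $514.7 = $44.5.

$44.5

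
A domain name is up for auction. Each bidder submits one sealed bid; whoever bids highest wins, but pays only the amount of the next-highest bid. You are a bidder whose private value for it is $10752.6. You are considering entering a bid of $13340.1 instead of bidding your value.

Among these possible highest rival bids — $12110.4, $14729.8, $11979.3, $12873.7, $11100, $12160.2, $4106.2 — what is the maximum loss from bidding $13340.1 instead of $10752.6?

$12110.4: truthful gives $0, deviation gives −$1357.8 → loss $1357.8.
$14729.8: same outcome either way → loss $0.
$11979.3: truthful gives $0, deviation gives −$1226.7 → loss $1226.7.
$12873.7: truthful gives $0, deviation gives −$2121.1 → loss $2121.1.
$11100: truthful gives $0, deviation gives −$347.4 → loss $347.4.
$12160.2: truthful gives $0, deviation gives −$1407.6 → loss $1407.6.
$4106.2: same outcome either way → loss $0.
Maximum loss: $2121.1.

$2121.1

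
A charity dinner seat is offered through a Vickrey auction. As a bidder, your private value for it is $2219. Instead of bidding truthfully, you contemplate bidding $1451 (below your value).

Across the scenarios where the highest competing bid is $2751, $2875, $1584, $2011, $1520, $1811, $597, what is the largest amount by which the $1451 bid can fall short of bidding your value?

$2751: same outcome either way → loss $0.
$2875: same outcome either way → loss $0.
$1584: truthful gives $635, deviation gives $0 → loss $635.
$2011: truthful gives $208, deviation gives $0 → loss $208.
$1520: truthful gives $699, deviation gives $0 → loss $699.
$1811: truthful gives $408, deviation gives $0 → loss $408.
$597: same outcome either way → loss $0.
Maximum loss: $699.

$699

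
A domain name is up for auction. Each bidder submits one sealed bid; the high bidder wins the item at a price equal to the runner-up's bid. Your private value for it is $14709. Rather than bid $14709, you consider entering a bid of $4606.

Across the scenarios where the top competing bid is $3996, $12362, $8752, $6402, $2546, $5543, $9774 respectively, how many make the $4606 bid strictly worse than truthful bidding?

The deviation hurts exactly when the highest competing bid lies strictly between $4606 and $14709 — underbidding then forfeits a profitable win.
$3996: below both → same outcome either way.
$12362: inside the interval → strictly worse (loss $2347).
$8752: inside the interval → strictly worse (loss $5957).
$6402: inside the interval → strictly worse (loss $8307).
$2546: below both → same outcome either way.
$5543: inside the interval → strictly worse (loss $9166).
$9774: inside the interval → strictly worse (loss $4935).
Count: 5.

5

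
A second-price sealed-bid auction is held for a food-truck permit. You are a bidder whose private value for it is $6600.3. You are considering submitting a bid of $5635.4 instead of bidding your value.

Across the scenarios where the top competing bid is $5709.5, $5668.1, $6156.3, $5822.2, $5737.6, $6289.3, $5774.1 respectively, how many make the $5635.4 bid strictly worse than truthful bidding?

The deviation hurts exactly when the highest competing bid lies strictly between $5635.4 and $6600.3 — underbidding then forfeits a profitable win.
$5709.5: inside the interval → strictly worse (loss $890.8).
$5668.1: inside the interval → strictly worse (loss $932.2).
$6156.3: inside the interval → strictly worse (loss $444).
$5822.2: inside the interval → strictly worse (loss $778.1).
$5737.6: inside the interval → strictly worse (loss $862.7).
$6289.3: inside the interval → strictly worse (loss $311).
$5774.1: inside the interval → strictly worse (loss $826.2).
Count: 7.

7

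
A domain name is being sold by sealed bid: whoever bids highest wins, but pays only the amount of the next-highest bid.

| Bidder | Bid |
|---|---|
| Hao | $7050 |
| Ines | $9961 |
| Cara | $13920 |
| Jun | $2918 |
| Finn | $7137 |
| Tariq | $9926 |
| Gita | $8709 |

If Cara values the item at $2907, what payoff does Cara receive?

−$7054

Highest bid: Cara at $13920, so Cara wins.
Second-highest bid: Ines at $9961 — that is the price the winner pays.
Cara's payoff = value − price = $2907 − $9961 = −$7054.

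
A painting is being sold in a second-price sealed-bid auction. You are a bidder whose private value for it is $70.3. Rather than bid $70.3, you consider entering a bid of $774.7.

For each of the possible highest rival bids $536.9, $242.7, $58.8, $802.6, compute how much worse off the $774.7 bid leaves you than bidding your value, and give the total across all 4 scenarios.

The deviation costs you only when the competing bid falls strictly between $70.3 and $774.7; elsewhere both bids give the same outcome.
$536.9: truthful payoff $0, deviation payoff −$466.6 → loss $466.6.
$242.7: truthful payoff $0, deviation payoff −$172.4 → loss $172.4.
$58.8: outcomes coincide → loss $0.
$802.6: outcomes coincide → loss $0.
Total loss = $466.6 + $172.4 = $639.
In a second-price auction your bid sets only whether you win, not what you pay, so bidding your true value is weakly dominant.

$639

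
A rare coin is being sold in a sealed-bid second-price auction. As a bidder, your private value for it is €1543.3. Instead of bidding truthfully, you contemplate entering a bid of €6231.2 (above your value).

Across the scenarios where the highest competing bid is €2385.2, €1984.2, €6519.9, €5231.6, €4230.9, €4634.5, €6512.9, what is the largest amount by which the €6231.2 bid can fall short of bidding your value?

€2385.2: truthful gives €0, deviation gives −€841.9 → loss €841.9.
€1984.2: truthful gives €0, deviation gives −€440.9 → loss €440.9.
€6519.9: same outcome either way → loss €0.
€5231.6: truthful gives €0, deviation gives −€3688.3 → loss €3688.3.
€4230.9: truthful gives €0, deviation gives −€2687.6 → loss €2687.6.
€4634.5: truthful gives €0, deviation gives −€3091.2 → loss €3091.2.
€6512.9: same outcome either way → loss €0.
Maximum loss: €3688.3.

€3688.3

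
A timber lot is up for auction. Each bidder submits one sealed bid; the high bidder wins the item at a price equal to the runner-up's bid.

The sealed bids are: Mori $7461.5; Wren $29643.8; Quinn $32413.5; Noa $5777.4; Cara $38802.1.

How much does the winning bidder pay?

Highest bid: Cara at $38802.1, so Cara wins.
Second-highest bid: Quinn at $32413.5 — that is the price the winner pays.

$32413.5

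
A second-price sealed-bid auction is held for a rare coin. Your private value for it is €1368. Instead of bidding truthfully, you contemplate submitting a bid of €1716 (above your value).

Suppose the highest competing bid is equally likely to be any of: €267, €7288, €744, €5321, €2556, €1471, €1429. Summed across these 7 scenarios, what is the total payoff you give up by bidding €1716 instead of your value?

The deviation costs you only when the competing bid falls strictly between €1368 and €1716; elsewhere both bids give the same outcome.
€267: outcomes coincide → loss €0.
€7288: outcomes coincide → loss €0.
€744: outcomes coincide → loss €0.
€5321: outcomes coincide → loss €0.
€2556: outcomes coincide → loss €0.
€1471: truthful payoff €0, deviation payoff −€103 → loss €103.
€1429: truthful payoff €0, deviation payoff −€61 → loss €61.
Total loss = €103 + €61 = €164.

€164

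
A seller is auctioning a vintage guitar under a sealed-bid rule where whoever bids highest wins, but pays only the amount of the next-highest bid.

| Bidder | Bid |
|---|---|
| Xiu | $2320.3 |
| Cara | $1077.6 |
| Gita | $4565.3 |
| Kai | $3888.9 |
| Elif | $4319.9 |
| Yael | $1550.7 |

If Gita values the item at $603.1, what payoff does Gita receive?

−$3716.8

Highest bid: Gita at $4565.3, so Gita wins.
Second-highest bid: Elif at $4319.9 — that is the price the winner pays.
Gita's payoff = value − price = $603.1 − $4319.9 = −$3716.8.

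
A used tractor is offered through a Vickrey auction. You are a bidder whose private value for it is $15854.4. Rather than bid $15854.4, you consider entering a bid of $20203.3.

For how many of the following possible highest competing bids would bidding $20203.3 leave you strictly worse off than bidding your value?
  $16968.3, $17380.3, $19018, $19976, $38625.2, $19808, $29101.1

The deviation hurts exactly when the highest competing bid lies strictly between $15854.4 and $20203.3 — overbidding then wins at a price above your value.
$16968.3: inside the interval → strictly worse (loss $1113.9).
$17380.3: inside the interval → strictly worse (loss $1525.9).
$19018: inside the interval → strictly worse (loss $3163.6).
$19976: inside the interval → strictly worse (loss $4121.6).
$38625.2: above both → same outcome either way.
$19808: inside the interval → strictly worse (loss $3953.6).
$29101.1: above both → same outcome either way.
Count: 5.

5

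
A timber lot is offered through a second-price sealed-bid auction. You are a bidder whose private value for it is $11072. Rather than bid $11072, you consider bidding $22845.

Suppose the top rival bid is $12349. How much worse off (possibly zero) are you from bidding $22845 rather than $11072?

Bidding your value $11072: you lose (since $11072 < $12349). Payoff $0.
Bidding $22845: you win and pay $12349. Payoff $11072 − $12349 = −$1277.
The competing bid $12349 lies between your value and your inflated bid, so overbidding wins an item priced above your value.
Loss from deviating = $0 − (−$1277) = $1277.

$1277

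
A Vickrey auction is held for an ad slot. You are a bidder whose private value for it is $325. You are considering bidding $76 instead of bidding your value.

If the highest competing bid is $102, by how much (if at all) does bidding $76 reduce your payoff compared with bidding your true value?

$223

Bidding your value $325: you win (since $325 > $102) and pay $102. Payoff $223.
Bidding $76: you lose. Payoff $0.
The competing bid $102 lies between your shaded bid and your value, so underbidding forfeits an item you could have won at a profitable price.
Loss from deviating = $223 − ($0) = $223.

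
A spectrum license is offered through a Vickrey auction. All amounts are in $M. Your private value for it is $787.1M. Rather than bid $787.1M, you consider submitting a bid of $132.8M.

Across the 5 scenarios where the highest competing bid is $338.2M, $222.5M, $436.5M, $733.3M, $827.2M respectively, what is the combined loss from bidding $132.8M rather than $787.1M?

$1417.9M

The deviation costs you only when the competing bid falls strictly between $132.8M and $787.1M; elsewhere both bids give the same outcome.
$338.2M: truthful payoff $448.9M, deviation payoff $0M → loss $448.9M.
$222.5M: truthful payoff $564.6M, deviation payoff $0M → loss $564.6M.
$436.5M: truthful payoff $350.6M, deviation payoff $0M → loss $350.6M.
$733.3M: truthful payoff $53.8M, deviation payoff $0M → loss $53.8M.
$827.2M: outcomes coincide → loss $0M.
Total loss = $448.9M + $564.6M + $350.6M + $53.8M = $1417.9M.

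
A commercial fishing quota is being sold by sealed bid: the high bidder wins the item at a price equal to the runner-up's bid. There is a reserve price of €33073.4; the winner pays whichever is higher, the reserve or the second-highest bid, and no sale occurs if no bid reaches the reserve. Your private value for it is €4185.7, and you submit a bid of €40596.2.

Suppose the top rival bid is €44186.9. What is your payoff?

€0

Your bid €40596.2 is below the highest competing bid €44186.9, so you lose. Payoff €0.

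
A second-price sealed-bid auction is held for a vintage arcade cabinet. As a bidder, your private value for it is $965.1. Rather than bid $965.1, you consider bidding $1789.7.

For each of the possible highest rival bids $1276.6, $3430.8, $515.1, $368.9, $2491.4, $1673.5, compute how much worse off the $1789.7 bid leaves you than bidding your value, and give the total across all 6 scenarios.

$1019.9

The deviation costs you only when the competing bid falls strictly between $965.1 and $1789.7; elsewhere both bids give the same outcome.
$1276.6: truthful payoff $0, deviation payoff −$311.5 → loss $311.5.
$3430.8: outcomes coincide → loss $0.
$515.1: outcomes coincide → loss $0.
$368.9: outcomes coincide → loss $0.
$2491.4: outcomes coincide → loss $0.
$1673.5: truthful payoff $0, deviation payoff −$708.4 → loss $708.4.
Total loss = $311.5 + $708.4 = $1019.9.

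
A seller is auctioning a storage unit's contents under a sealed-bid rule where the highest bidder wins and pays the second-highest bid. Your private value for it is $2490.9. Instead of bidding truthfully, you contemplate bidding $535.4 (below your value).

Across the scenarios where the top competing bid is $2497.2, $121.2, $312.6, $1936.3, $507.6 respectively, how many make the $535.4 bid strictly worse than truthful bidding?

1

The deviation hurts exactly when the highest competing bid lies strictly between $535.4 and $2490.9 — underbidding then forfeits a profitable win.
$2497.2: above both → same outcome either way.
$121.2: below both → same outcome either way.
$312.6: below both → same outcome either way.
$1936.3: inside the interval → strictly worse (loss $554.6).
$507.6: below both → same outcome either way.
Count: 1.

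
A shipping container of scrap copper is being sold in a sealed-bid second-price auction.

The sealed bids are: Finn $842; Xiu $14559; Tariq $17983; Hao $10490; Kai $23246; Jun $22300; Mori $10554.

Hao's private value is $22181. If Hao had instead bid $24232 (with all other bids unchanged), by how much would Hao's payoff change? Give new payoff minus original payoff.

−$1065

The highest bid among the other bidders is $23246; Hao's bid doesn't change that.
Original bid $10490: Hao is not highest (top rival bid is $23246); payoff $0.
Alternative bid $24232: Hao is highest, pays the top rival bid $23246; payoff $22181 − $23246 = −$1065.
Change in payoff = −$1065 − ($0) = −$1065.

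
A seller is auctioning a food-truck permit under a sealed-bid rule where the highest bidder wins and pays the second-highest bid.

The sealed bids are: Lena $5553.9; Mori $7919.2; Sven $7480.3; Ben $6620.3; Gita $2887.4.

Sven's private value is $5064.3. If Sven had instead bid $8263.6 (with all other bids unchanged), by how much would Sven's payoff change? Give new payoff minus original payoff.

The highest bid among the other bidders is $7919.2; Sven's bid doesn't change that.
Original bid $7480.3: Sven is not highest (top rival bid is $7919.2); payoff $0.
Alternative bid $8263.6: Sven is highest, pays the top rival bid $7919.2; payoff $5064.3 − $7919.2 = −$2854.9.
Change in payoff = −$2854.9 − ($0) = −$2854.9.

−$2854.9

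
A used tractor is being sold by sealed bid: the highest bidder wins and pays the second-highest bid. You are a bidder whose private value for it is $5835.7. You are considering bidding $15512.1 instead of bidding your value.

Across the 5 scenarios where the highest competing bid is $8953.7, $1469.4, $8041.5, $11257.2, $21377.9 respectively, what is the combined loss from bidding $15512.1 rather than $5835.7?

The deviation costs you only when the competing bid falls strictly between $5835.7 and $15512.1; elsewhere both bids give the same outcome.
$8953.7: truthful payoff $0, deviation payoff −$3118 → loss $3118.
$1469.4: outcomes coincide → loss $0.
$8041.5: truthful payoff $0, deviation payoff −$2205.8 → loss $2205.8.
$11257.2: truthful payoff $0, deviation payoff −$5421.5 → loss $5421.5.
$21377.9: outcomes coincide → loss $0.
Total loss = $3118 + $2205.8 + $5421.5 = $10745.3.

$10745.3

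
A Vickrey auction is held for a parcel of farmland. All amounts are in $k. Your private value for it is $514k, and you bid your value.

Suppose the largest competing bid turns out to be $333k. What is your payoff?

$181k

Your bid $514k exceeds the highest competing bid $333k, so you win.
In a second-price auction the winner pays the second-highest bid, $333k.
Payoff = value − price = $514k − $333k = $181k.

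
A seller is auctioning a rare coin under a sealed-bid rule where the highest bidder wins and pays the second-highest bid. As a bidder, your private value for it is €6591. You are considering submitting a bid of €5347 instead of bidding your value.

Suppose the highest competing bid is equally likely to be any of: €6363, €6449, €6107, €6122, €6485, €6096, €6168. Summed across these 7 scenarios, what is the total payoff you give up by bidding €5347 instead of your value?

€2347

The deviation costs you only when the competing bid falls strictly between €5347 and €6591; elsewhere both bids give the same outcome.
€6363: truthful payoff €228, deviation payoff €0 → loss €228.
€6449: truthful payoff €142, deviation payoff €0 → loss €142.
€6107: truthful payoff €484, deviation payoff €0 → loss €484.
€6122: truthful payoff €469, deviation payoff €0 → loss €469.
€6485: truthful payoff €106, deviation payoff €0 → loss €106.
€6096: truthful payoff €495, deviation payoff €0 → loss €495.
€6168: truthful payoff €423, deviation payoff €0 → loss €423.
Total loss = €228 + €142 + €484 + €469 + €106 + €495 + €423 = €2347.
Because the price is fixed by the runner-up's bid, deviating from your value can only change a good outcome into a bad one — never the reverse.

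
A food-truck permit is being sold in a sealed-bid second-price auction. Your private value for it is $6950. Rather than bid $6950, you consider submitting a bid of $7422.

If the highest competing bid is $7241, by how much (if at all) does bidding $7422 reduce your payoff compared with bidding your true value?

$291

Bidding your value $6950: you lose (since $6950 < $7241). Payoff $0.
Bidding $7422: you win and pay $7241. Payoff $6950 − $7241 = −$291.
The competing bid $7241 lies between your value and your inflated bid, so overbidding wins an item priced above your value.
Loss from deviating = $0 − (−$291) = $291.
In a second-price auction your bid sets only whether you win, not what you pay, so bidding your true value is weakly dominant.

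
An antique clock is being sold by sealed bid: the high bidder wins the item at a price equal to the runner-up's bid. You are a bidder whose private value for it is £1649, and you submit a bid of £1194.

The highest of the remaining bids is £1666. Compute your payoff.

Your bid £1194 is below the highest competing bid £1666, so you lose.
A losing bidder pays nothing and receives nothing: payoff = £0.

£0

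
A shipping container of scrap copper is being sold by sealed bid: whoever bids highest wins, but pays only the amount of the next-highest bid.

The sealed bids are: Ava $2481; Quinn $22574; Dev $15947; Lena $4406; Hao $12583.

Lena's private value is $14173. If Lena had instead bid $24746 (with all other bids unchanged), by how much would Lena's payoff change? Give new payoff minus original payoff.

The highest bid among the other bidders is $22574; Lena's bid doesn't change that.
Original bid $4406: Lena is not highest (top rival bid is $22574); payoff $0.
Alternative bid $24746: Lena is highest, pays the top rival bid $22574; payoff $14173 − $22574 = −$8401.
Change in payoff = −$8401 − ($0) = −$8401.

−$8401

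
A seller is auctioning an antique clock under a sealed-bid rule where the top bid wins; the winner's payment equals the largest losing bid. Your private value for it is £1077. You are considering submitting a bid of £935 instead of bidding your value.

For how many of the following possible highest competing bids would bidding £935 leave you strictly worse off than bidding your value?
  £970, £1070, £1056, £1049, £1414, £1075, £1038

6

The deviation hurts exactly when the highest competing bid lies strictly between £935 and £1077 — underbidding then forfeits a profitable win.
£970: inside the interval → strictly worse (loss £107).
£1070: inside the interval → strictly worse (loss £7).
£1056: inside the interval → strictly worse (loss £21).
£1049: inside the interval → strictly worse (loss £28).
£1414: above both → same outcome either way.
£1075: inside the interval → strictly worse (loss £2).
£1038: inside the interval → strictly worse (loss £39).
Count: 6.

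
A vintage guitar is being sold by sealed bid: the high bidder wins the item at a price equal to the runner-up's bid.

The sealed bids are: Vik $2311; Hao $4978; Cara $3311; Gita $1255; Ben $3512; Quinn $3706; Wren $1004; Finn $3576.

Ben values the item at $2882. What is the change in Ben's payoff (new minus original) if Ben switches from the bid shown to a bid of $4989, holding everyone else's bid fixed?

−$2096

The highest bid among the other bidders is $4978; Ben's bid doesn't change that.
Original bid $3512: Ben is not highest (top rival bid is $4978); payoff $0.
Alternative bid $4989: Ben is highest, pays the top rival bid $4978; payoff $2882 − $4978 = −$2096.
Change in payoff = −$2096 − ($0) = −$2096.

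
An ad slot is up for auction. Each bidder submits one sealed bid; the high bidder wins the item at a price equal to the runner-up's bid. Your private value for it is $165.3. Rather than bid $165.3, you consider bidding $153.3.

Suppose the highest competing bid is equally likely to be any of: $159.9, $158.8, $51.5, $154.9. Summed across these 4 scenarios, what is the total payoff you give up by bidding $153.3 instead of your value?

The deviation costs you only when the competing bid falls strictly between $153.3 and $165.3; elsewhere both bids give the same outcome.
$159.9: truthful payoff $5.4, deviation payoff $0 → loss $5.4.
$158.8: truthful payoff $6.5, deviation payoff $0 → loss $6.5.
$51.5: outcomes coincide → loss $0.
$154.9: truthful payoff $10.4, deviation payoff $0 → loss $10.4.
Total loss = $5.4 + $6.5 + $10.4 = $22.3.

$22.3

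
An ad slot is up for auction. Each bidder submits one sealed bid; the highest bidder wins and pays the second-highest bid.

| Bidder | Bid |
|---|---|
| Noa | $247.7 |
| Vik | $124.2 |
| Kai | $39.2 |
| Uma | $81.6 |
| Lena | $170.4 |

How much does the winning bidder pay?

$170.4

Highest bid: Noa at $247.7, so Noa wins.
Second-highest bid: Lena at $170.4 — that is the price the winner pays.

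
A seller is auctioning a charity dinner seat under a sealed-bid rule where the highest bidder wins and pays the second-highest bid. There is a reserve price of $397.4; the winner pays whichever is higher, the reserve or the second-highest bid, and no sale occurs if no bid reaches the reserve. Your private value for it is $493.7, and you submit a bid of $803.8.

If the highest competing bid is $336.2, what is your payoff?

Your bid $803.8 is the highest and exceeds the reserve.
Price = max(second-highest bid, reserve) = max($336.2, $397.4) = $397.4.
Payoff = $493.7 − $397.4 = $96.3.

$96.3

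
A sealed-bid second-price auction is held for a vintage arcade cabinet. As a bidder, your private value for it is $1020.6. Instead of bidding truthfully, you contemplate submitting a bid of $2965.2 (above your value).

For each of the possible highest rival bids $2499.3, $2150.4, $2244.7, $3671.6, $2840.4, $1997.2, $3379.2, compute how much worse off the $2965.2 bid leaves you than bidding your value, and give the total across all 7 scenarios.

The deviation costs you only when the competing bid falls strictly between $1020.6 and $2965.2; elsewhere both bids give the same outcome.
$2499.3: truthful payoff $0, deviation payoff −$1478.7 → loss $1478.7.
$2150.4: truthful payoff $0, deviation payoff −$1129.8 → loss $1129.8.
$2244.7: truthful payoff $0, deviation payoff −$1224.1 → loss $1224.1.
$3671.6: outcomes coincide → loss $0.
$2840.4: truthful payoff $0, deviation payoff −$1819.8 → loss $1819.8.
$1997.2: truthful payoff $0, deviation payoff −$976.6 → loss $976.6.
$3379.2: outcomes coincide → loss $0.
Total loss = $1478.7 + $1129.8 + $1224.1 + $1819.8 + $976.6 = $6629.

$6629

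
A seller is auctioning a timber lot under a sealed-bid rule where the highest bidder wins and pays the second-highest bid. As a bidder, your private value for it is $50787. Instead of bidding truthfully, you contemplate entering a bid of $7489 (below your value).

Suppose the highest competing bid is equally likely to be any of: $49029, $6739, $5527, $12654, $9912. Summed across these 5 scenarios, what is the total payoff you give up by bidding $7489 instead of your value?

The deviation costs you only when the competing bid falls strictly between $7489 and $50787; elsewhere both bids give the same outcome.
$49029: truthful payoff $1758, deviation payoff $0 → loss $1758.
$6739: outcomes coincide → loss $0.
$5527: outcomes coincide → loss $0.
$12654: truthful payoff $38133, deviation payoff $0 → loss $38133.
$9912: truthful payoff $40875, deviation payoff $0 → loss $40875.
Total loss = $1758 + $38133 + $40875 = $80766.

$80766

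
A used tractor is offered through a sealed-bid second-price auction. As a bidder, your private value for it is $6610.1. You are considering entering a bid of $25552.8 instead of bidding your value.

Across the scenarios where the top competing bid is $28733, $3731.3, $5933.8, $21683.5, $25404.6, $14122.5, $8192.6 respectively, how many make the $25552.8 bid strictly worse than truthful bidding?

4

The deviation hurts exactly when the highest competing bid lies strictly between $6610.1 and $25552.8 — overbidding then wins at a price above your value.
$28733: above both → same outcome either way.
$3731.3: below both → same outcome either way.
$5933.8: below both → same outcome either way.
$21683.5: inside the interval → strictly worse (loss $15073.4).
$25404.6: inside the interval → strictly worse (loss $18794.5).
$14122.5: inside the interval → strictly worse (loss $7512.4).
$8192.6: inside the interval → strictly worse (loss $1582.5).
Count: 4.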